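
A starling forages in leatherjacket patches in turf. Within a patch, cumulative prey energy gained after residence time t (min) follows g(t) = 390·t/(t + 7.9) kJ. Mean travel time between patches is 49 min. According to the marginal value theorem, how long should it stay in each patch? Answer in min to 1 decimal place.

19.7 min

Maximise g(t)/(T+t): set derivative to zero → g'(t)(T+t) = g(t).
g'(t) = 390·7.9/(t + 7.9)². Setting 390·7.9/(t+7.9)² = 390t/[(t+7.9)(49+t)] gives 7.9(49+t) = t(t+7.9), so t² = 7.9×49 = 387.1.
t* = √387.1 = 19.67 min.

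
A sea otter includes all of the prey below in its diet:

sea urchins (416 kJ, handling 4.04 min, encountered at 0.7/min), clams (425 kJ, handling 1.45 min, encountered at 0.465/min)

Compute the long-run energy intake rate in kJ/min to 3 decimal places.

108.573 kJ/min

R = Σλ_iE_i / (1 + Σλ_ih_i)
Numerator: 0.7×416 + 0.465×425 = 488.8
Denominator: 1 + 0.7×4.04 + 0.465×1.45 = 4.502
R = 488.8/4.502 = 108.6 kJ/min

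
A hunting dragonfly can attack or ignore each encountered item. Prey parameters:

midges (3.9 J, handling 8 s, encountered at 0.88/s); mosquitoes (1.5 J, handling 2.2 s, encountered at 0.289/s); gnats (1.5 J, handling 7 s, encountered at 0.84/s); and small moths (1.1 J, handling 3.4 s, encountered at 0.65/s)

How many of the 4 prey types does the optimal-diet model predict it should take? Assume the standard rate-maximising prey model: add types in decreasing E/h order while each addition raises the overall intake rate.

E/h in descending order: mosquitoes 0.682, midges 0.487, small moths 0.324, gnats 0.214 J/s. The optimal diet is the largest prefix of this list for which every included type satisfies E_i/h_i > R on the types above it.
Rate on top 1: 0.265. midges: 0.487 > 0.265 → include.
Rate on top 2: 0.4455. small moths: 0.324 < 0.4455 → exclude; stop.
Optimal diet: mosquitoes, midges — 2 of 4 types.

2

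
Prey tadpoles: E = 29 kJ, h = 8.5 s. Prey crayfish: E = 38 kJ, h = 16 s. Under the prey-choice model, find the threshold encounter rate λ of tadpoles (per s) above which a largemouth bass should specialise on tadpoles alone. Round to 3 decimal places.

Drop crayfish once their profitability E₂/h₂ falls below the rate achievable on tadpoles alone: E₂/h₂ = λE₁/(1 + λh₁).
Solve for λ: λE₁h₂ = E₂(1 + λh₁) → λ(E₁h₂ − E₂h₁) = E₂ → λ = E₂/(E₁h₂ − E₂h₁).
λ = 38/(29×16 − 38×8.5) = 38/141 = 0.2695 per s.

0.270 per s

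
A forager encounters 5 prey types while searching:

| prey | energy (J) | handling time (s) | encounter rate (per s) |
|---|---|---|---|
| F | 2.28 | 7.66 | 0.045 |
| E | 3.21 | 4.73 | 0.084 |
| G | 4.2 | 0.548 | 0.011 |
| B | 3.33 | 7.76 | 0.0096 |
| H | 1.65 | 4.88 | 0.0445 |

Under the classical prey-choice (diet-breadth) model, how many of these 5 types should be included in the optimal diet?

5

E/h in descending order: G 7.66, E 0.679, B 0.429, H 0.338, F 0.298 J/s. The optimal diet is the largest prefix of this list for which every included type satisfies E_i/h_i > R on the types above it.
Rate on top 1: 0.04592. E: 0.679 > 0.04592 → include.
Rate on top 2: 0.2251. B: 0.429 > 0.2251 → include.
Rate on top 3: 0.2353. H: 0.338 > 0.2353 → include.
Rate on top 4: 0.2485. F: 0.298 > 0.2485 → include.
Optimal diet: G, E, B, H, F — 5 of 5 types.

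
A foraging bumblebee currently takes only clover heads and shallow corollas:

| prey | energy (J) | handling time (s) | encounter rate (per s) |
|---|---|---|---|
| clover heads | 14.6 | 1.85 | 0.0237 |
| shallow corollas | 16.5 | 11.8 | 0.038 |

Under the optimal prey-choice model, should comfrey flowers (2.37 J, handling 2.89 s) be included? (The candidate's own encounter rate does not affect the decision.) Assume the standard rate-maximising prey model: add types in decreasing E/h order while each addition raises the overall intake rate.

Yes

Current rate: (0.0237×14.6 + 0.038×16.5)/(1 + 0.0237×1.85 + 0.038×11.8) = 0.6521 J/s.
Profitability of comfrey flowers: 2.37/2.89 = 0.8201 J/s.
0.8201 > 0.6521, so adding comfrey flowers raises the average — include it.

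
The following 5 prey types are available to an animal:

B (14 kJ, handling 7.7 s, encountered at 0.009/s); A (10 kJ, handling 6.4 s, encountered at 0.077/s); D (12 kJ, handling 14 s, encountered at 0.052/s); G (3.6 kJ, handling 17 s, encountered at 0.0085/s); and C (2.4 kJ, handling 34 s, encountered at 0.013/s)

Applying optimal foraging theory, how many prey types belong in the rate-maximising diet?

3

Profitabilities (E/h, kJ/s): B 1.82, A 1.56, D 0.857, G 0.212, C 0.0706. Add prey in this order while the next type's profitability exceeds the intake rate on those already taken.
Rate on top 1: 0.1178. A: 1.56 > 0.1178 → include.
Rate on top 2: 0.5736. D: 0.857 > 0.5736 → include.
Rate on top 3: 0.6637. G: 0.212 < 0.6637 → exclude; stop.
Optimal diet: B, A, D — 3 of 5 types.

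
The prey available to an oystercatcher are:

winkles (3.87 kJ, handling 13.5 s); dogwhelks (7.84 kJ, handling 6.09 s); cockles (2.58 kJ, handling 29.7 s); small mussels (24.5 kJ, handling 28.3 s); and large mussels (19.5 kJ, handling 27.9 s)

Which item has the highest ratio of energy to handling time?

In descending order of E/h:
dogwhelks: 7.84/6.09 = 1.29 kJ/s
small mussels: 24.5/28.3 = 0.866 kJ/s
large mussels: 19.5/27.9 = 0.699 kJ/s
winkles: 3.87/13.5 = 0.287 kJ/s
cockles: 2.58/29.7 = 0.0869 kJ/s

dogwhelks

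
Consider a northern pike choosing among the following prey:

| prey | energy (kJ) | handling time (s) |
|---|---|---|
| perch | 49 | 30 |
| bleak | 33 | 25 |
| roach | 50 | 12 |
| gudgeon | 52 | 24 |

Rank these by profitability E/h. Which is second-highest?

In descending order of E/h:
roach: 50/12 = 4.17 kJ/s
gudgeon: 52/24 = 2.17 kJ/s
perch: 49/30 = 1.63 kJ/s
bleak: 33/25 = 1.32 kJ/s

gudgeon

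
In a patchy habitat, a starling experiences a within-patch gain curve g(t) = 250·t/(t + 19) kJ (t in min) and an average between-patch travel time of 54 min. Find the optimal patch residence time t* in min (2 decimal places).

Maximise g(t)/(T+t): set derivative to zero → g'(t)(T+t) = g(t).
g'(t) = 250·19/(t + 19)². Setting 250·19/(t+19)² = 250t/[(t+19)(54+t)] gives 19(54+t) = t(t+19), so t² = 19×54 = 1026.
t* = √1026 = 32.03 min.

32.03 min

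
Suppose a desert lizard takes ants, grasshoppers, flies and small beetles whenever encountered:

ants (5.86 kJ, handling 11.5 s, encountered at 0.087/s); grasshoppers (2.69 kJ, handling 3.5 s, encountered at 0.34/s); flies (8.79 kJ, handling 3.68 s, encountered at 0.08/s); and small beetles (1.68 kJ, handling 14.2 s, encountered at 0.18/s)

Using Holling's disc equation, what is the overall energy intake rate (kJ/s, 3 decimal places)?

0.402 kJ/s

Energy encountered per unit search time: 0.087×5.86 + 0.34×2.69 + 0.08×8.79 + 0.18×1.68 = 2.43 kJ/s.
Handling time per unit search time: 0.087×11.5 + 0.34×3.5 + 0.08×3.68 + 0.18×14.2 = 5.041.
Rate = 2.43/(1 + 5.041) = 0.4023 kJ/s.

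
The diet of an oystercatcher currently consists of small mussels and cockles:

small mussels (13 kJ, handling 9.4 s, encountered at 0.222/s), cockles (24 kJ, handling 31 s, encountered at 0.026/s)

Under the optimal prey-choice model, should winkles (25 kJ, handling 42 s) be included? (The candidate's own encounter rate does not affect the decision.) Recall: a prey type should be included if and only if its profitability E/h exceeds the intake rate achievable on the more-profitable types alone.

No

Intake rate on the current diet: R = (0.222×13 + 0.026×24) / (1 + 0.222×9.4 + 0.026×31) = 3.51/3.893 = 0.9017 kJ/s.
Profitability of winkles: 25/42 = 0.5952 kJ/s.
Since 0.5952 < R, time spent handling winkles is better spent searching.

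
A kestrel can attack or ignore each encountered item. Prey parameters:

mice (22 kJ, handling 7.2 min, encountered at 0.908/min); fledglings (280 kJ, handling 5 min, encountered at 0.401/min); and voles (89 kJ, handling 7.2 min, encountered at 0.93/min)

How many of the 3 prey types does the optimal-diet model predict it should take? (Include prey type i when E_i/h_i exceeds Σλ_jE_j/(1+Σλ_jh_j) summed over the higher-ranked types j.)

Rank by E/h (kJ/min): fledglings 56, voles 12.4, mice 3.06. Include each in turn until the next type's E/h falls below the running intake rate.
Rate on top 1: 37.36. voles: 12.4 < 37.36 → exclude; stop.
Optimal diet: fledglings — 1 of 3 types.

1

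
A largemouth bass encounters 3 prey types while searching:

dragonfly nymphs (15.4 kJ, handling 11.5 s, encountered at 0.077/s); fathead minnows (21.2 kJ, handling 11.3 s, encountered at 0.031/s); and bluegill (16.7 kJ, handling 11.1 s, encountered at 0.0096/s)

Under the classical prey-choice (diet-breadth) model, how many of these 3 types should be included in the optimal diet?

Profitabilities (E/h, kJ/s): fathead minnows 1.88, bluegill 1.5, dragonfly nymphs 1.34. Add prey in this order while the next type's profitability exceeds the intake rate on those already taken.
Rate on top 1: 0.4867. bluegill: 1.5 > 0.4867 → include.
Rate on top 2: 0.5612. dragonfly nymphs: 1.34 > 0.5612 → include.
Optimal diet: fathead minnows, bluegill, dragonfly nymphs — 3 of 3 types.

3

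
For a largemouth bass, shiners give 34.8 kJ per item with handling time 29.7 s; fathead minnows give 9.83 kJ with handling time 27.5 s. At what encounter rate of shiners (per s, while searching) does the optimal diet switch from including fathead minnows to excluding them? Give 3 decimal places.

0.015 per s

Drop fathead minnows once their profitability E₂/h₂ falls below the rate achievable on shiners alone: E₂/h₂ = λE₁/(1 + λh₁).
Solve for λ: λE₁h₂ = E₂(1 + λh₁) → λ(E₁h₂ − E₂h₁) = E₂ → λ = E₂/(E₁h₂ − E₂h₁).
λ = 9.83/(34.8×27.5 − 9.83×29.7) = 9.83/665 = 0.01478 per s.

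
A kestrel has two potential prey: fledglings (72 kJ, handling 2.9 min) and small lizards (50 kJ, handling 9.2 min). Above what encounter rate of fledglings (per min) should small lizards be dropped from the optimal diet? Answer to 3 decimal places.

Drop small lizards once their profitability E₂/h₂ falls below the rate achievable on fledglings alone: E₂/h₂ = λE₁/(1 + λh₁).
Solve for λ: λE₁h₂ = E₂(1 + λh₁) → λ(E₁h₂ − E₂h₁) = E₂ → λ = E₂/(E₁h₂ − E₂h₁).
λ = 50/(72×9.2 − 50×2.9) = 50/517.4 = 0.09664 per min.

0.097 per min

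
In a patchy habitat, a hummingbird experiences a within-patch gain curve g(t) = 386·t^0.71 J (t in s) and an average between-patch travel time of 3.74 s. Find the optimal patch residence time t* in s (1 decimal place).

9.2 s

Optimal t* satisfies g'(t*) = g(t*)/(T + t*).
g'(t) = 0.71·386·t^-0.29. Setting 0.71·386·t^-0.29 = 386·t^0.71/(3.74+t) gives 0.71(3.74+t) = t, so 0.29·t = 0.71×3.74.
t* = 0.71×3.74/0.29 = 9.157 s.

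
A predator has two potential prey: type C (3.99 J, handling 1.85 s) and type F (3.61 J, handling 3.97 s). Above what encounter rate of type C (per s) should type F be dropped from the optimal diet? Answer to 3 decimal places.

Drop type F once their profitability E₂/h₂ falls below the rate achievable on type C alone: E₂/h₂ = λE₁/(1 + λh₁).
Solve for λ: λE₁h₂ = E₂(1 + λh₁) → λ(E₁h₂ − E₂h₁) = E₂ → λ = E₂/(E₁h₂ − E₂h₁).
λ = 3.61/(3.99×3.97 − 3.61×1.85) = 3.61/9.162 = 0.394 per s.

0.394 per s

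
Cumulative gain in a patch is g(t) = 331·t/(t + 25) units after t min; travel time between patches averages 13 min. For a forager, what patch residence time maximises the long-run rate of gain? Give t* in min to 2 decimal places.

Optimal t* satisfies g'(t*) = g(t*)/(T + t*).
g'(t) = 331·25/(t + 25)². Setting 331·25/(t+25)² = 331t/[(t+25)(13+t)] gives 25(13+t) = t(t+25), so t² = 25×13 = 325.
t* = √325 = 18.03 min.

18.03 min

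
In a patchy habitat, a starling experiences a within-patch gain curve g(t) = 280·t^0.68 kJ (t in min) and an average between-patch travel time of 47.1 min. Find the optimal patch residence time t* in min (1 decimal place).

Optimal t* satisfies g'(t*) = g(t*)/(T + t*).
g'(t) = 0.68·280·t^-0.32. Setting 0.68·280·t^-0.32 = 280·t^0.68/(47.1+t) gives 0.68(47.1+t) = t, so 0.32·t = 0.68×47.1.
t* = 0.68×47.1/0.32 = 100.1 min.

100.1 min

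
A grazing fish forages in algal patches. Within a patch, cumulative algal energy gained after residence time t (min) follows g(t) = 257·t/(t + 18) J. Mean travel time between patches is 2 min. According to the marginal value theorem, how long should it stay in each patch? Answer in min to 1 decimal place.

By the marginal value theorem, leave when the instantaneous gain rate g'(t) equals the habitat-wide average g(t)/(T + t).
g'(t) = 257·18/(t + 18)². Setting 257·18/(t+18)² = 257t/[(t+18)(2+t)] gives 18(2+t) = t(t+18), so t² = 18×2 = 36.
t* = √36 = 6 min.

6.0 min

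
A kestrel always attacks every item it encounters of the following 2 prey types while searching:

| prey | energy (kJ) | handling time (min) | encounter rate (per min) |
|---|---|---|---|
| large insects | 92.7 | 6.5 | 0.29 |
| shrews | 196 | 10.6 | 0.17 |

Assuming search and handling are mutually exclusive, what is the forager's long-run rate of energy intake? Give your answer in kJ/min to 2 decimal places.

Energy encountered per unit search time: 0.29×92.7 + 0.17×196 = 60.2 kJ/min.
Handling time per unit search time: 0.29×6.5 + 0.17×10.6 = 3.687.
Rate = 60.2/(1 + 3.687) = 12.84 kJ/min.

12.84 kJ/min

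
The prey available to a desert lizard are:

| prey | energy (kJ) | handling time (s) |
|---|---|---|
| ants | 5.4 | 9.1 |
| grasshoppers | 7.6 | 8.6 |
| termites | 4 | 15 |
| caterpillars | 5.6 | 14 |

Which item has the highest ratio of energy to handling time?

In descending order of E/h:
grasshoppers: 7.6/8.6 = 0.884 kJ/s
ants: 5.4/9.1 = 0.593 kJ/s
caterpillars: 5.6/14 = 0.4 kJ/s
termites: 4/15 = 0.267 kJ/s

grasshoppers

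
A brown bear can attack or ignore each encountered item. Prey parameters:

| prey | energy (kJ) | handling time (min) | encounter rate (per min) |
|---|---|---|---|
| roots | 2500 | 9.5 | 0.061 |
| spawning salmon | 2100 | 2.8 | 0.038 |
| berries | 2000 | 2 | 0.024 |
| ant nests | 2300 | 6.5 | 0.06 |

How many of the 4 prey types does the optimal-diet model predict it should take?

Profitabilities (E/h, kJ/min): berries 1e+03, spawning salmon 750, ant nests 354, roots 263. Add prey in this order while the next type's profitability exceeds the intake rate on those already taken.
Rate on top 1: 45.8. spawning salmon: 750 > 45.8 → include.
Rate on top 2: 110.7. ant nests: 354 > 110.7 → include.
Rate on top 3: 172.1. roots: 263 > 172.1 → include.
Optimal diet: berries, spawning salmon, ant nests, roots — 4 of 4 types.

4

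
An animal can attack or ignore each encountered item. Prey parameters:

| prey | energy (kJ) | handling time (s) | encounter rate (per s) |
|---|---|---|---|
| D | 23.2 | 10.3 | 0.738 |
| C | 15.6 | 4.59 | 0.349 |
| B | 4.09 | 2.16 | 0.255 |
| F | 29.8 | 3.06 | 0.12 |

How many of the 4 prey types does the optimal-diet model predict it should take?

2

Profitabilities (E/h, kJ/s): F 9.74, C 3.4, D 2.25, B 1.89. Add prey in this order while the next type's profitability exceeds the intake rate on those already taken.
Rate on top 1: 2.616. C: 3.4 > 2.616 → include.
Rate on top 2: 3.038. D: 2.25 < 3.038 → exclude; stop.
Optimal diet: F, C — 2 of 4 types.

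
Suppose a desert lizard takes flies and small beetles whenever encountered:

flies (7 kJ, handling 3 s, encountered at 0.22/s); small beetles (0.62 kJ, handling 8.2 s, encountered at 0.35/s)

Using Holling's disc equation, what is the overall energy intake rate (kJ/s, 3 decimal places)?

R = (0.22×7 + 0.35×0.62) / (1 + 0.22×3 + 0.35×8.2) = 1.757/4.53 = 0.3879 kJ/s.

0.388 kJ/s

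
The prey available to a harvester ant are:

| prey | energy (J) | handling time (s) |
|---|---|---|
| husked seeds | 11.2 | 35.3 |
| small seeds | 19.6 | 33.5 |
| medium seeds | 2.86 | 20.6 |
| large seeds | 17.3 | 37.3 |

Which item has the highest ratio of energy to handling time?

Profitability E/h (J/s): husked seeds = 11.2/35.3 = 0.317, small seeds = 19.6/33.5 = 0.585, medium seeds = 2.86/20.6 = 0.139, large seeds = 17.3/37.3 = 0.464.
Ranked: small seeds > large seeds > husked seeds > medium seeds.

small seeds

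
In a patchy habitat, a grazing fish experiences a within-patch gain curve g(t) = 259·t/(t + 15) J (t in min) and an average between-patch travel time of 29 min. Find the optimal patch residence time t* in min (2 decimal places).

20.86 min

By the marginal value theorem, leave when the instantaneous gain rate g'(t) equals the habitat-wide average g(t)/(T + t).
g'(t) = 259·15/(t + 15)². Setting 259·15/(t+15)² = 259t/[(t+15)(29+t)] gives 15(29+t) = t(t+15), so t² = 15×29 = 435.
t* = √435 = 20.86 min.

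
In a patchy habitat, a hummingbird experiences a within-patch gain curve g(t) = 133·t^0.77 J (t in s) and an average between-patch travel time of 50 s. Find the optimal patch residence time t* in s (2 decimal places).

167.39 s

By the marginal value theorem, leave when the instantaneous gain rate g'(t) equals the habitat-wide average g(t)/(T + t).
g'(t) = 0.77·133·t^-0.23. Setting 0.77·133·t^-0.23 = 133·t^0.77/(50+t) gives 0.77(50+t) = t, so 0.23·t = 0.77×50.
t* = 0.77×50/0.23 = 167.4 s.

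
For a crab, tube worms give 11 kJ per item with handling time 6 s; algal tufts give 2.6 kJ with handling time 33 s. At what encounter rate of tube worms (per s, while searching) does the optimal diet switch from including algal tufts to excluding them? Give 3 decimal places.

0.007 per s

Drop algal tufts once their profitability E₂/h₂ falls below the rate achievable on tube worms alone: E₂/h₂ = λE₁/(1 + λh₁).
Solve for λ: λE₁h₂ = E₂(1 + λh₁) → λ(E₁h₂ − E₂h₁) = E₂ → λ = E₂/(E₁h₂ − E₂h₁).
λ = 2.6/(11×33 − 2.6×6) = 2.6/347.4 = 0.007484 per s.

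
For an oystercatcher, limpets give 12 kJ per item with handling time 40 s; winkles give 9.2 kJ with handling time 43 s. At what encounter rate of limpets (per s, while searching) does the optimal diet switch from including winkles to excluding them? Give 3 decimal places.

Drop winkles once their profitability E₂/h₂ falls below the rate achievable on limpets alone: E₂/h₂ = λE₁/(1 + λh₁).
Solve for λ: λE₁h₂ = E₂(1 + λh₁) → λ(E₁h₂ − E₂h₁) = E₂ → λ = E₂/(E₁h₂ − E₂h₁).
λ = 9.2/(12×43 − 9.2×40) = 9.2/148 = 0.06216 per s.

0.062 per s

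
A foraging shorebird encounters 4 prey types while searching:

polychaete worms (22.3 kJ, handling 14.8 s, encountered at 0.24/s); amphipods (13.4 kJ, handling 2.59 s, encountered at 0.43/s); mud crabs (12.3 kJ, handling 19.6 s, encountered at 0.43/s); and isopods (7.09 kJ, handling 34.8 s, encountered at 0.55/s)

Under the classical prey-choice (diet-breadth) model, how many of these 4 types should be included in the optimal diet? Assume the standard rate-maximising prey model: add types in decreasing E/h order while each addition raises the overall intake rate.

1

Rank by E/h (kJ/s): amphipods 5.17, polychaete worms 1.51, mud crabs 0.628, isopods 0.204. Include each in turn until the next type's E/h falls below the running intake rate.
Rate on top 1: 2.726. polychaete worms: 1.51 < 2.726 → exclude; stop.
Optimal diet: amphipods — 1 of 4 types.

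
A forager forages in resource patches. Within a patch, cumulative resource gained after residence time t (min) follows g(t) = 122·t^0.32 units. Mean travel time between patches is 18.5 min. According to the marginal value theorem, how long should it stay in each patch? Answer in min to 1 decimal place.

Optimal t* satisfies g'(t*) = g(t*)/(T + t*).
g'(t) = 0.32·122·t^-0.68. Setting 0.32·122·t^-0.68 = 122·t^0.32/(18.5+t) gives 0.32(18.5+t) = t, so 0.68·t = 0.32×18.5.
t* = 0.32×18.5/0.68 = 8.706 min.

8.7 min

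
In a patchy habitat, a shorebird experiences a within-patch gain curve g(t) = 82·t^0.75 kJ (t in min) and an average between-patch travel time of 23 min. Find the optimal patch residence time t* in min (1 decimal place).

69.0 min

Optimal t* satisfies g'(t*) = g(t*)/(T + t*).
g'(t) = 0.75·82·t^-0.25. Setting 0.75·82·t^-0.25 = 82·t^0.75/(23+t) gives 0.75(23+t) = t, so 0.25·t = 0.75×23.
t* = 0.75×23/0.25 = 69 min.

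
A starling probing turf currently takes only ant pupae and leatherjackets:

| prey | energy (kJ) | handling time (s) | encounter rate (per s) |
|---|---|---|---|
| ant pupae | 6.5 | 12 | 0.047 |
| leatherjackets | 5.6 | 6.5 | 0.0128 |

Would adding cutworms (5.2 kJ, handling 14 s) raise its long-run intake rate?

Yes

On ant pupae and leatherjackets alone, R = ΣλE/(1+Σλh) = 0.3772/1.647 = 0.229 kJ/s.
Profitability of cutworms: 5.2/14 = 0.3714 kJ/s.
Since 0.3714 > R, including cutworms increases the long-run rate.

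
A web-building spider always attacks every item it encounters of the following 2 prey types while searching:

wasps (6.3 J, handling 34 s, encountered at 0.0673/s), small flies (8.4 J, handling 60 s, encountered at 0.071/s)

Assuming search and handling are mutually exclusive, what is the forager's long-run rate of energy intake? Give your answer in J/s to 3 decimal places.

Energy encountered per unit search time: 0.0673×6.3 + 0.071×8.4 = 1.02 J/s.
Handling time per unit search time: 0.0673×34 + 0.071×60 = 6.548.
Rate = 1.02/(1 + 6.548) = 0.1352 J/s.

0.135 J/s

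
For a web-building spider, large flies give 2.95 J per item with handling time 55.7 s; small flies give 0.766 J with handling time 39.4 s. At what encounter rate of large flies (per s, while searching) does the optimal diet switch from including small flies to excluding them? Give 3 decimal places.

Drop small flies once their profitability E₂/h₂ falls below the rate achievable on large flies alone: E₂/h₂ = λE₁/(1 + λh₁).
Solve for λ: λE₁h₂ = E₂(1 + λh₁) → λ(E₁h₂ − E₂h₁) = E₂ → λ = E₂/(E₁h₂ − E₂h₁).
λ = 0.766/(2.95×39.4 − 0.766×55.7) = 0.766/73.56 = 0.01041 per s.

0.010 per s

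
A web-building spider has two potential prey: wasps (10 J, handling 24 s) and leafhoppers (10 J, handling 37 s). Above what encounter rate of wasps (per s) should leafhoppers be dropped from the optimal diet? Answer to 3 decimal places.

0.077 per s

At the threshold, the rate on wasps alone equals the profitability of leafhoppers: λ·10/(1 + λ·24) = 10/37 = 0.2703.
Rearranging, λ(10 − 0.2703×24) = 0.2703, so λ = 0.2703/3.514 = 0.07692 per s.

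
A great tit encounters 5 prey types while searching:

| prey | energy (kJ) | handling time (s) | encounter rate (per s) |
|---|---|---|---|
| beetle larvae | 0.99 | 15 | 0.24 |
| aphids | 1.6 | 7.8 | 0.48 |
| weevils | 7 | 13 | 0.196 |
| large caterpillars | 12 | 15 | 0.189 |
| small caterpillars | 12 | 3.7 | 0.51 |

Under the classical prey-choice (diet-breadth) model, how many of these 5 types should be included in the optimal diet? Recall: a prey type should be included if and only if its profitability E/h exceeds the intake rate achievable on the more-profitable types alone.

Profitabilities (E/h, kJ/s): small caterpillars 3.24, large caterpillars 0.8, weevils 0.538, aphids 0.205, beetle larvae 0.066. Add prey in this order while the next type's profitability exceeds the intake rate on those already taken.
Rate on top 1: 2.12. large caterpillars: 0.8 < 2.12 → exclude; stop.
Optimal diet: small caterpillars — 1 of 5 types.

1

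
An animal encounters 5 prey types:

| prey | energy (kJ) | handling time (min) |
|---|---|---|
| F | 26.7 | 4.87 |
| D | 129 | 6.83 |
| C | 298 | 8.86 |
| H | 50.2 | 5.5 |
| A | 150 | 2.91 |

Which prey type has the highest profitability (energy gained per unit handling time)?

A

In descending order of E/h:
A: 150/2.91 = 51.5 kJ/min
C: 298/8.86 = 33.6 kJ/min
D: 129/6.83 = 18.9 kJ/min
H: 50.2/5.5 = 9.13 kJ/min
F: 26.7/4.87 = 5.48 kJ/min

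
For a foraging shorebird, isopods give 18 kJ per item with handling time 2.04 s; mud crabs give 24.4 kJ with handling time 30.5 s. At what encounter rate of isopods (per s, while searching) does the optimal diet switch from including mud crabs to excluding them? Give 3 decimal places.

0.049 per s

Drop mud crabs once their profitability E₂/h₂ falls below the rate achievable on isopods alone: E₂/h₂ = λE₁/(1 + λh₁).
Solve for λ: λE₁h₂ = E₂(1 + λh₁) → λ(E₁h₂ − E₂h₁) = E₂ → λ = E₂/(E₁h₂ − E₂h₁).
λ = 24.4/(18×30.5 − 24.4×2.04) = 24.4/499.2 = 0.04888 per s.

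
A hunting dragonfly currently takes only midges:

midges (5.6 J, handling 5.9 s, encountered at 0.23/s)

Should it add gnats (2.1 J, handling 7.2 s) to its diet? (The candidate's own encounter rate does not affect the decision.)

No

Intake rate on the current diet: R = (0.23×5.6) / (1 + 0.23×5.9) = 1.288/2.357 = 0.5465 J/s.
gnats: E/h = 2.1/7.2 = 0.2917 J/s.
Since 0.2917 < R, time spent handling gnats is better spent searching.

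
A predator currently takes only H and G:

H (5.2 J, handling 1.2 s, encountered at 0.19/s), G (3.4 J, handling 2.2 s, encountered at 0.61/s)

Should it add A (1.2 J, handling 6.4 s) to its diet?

No

On H and G alone, R = ΣλE/(1+Σλh) = 3.062/2.57 = 1.191 J/s.
A: E/h = 1.2/6.4 = 0.1875 J/s.
0.1875 < 1.191, so adding A would lower the average — exclude it.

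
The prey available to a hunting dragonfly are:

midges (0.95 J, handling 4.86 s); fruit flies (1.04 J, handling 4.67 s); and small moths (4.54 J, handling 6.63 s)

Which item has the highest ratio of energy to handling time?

In descending order of E/h:
small moths: 4.54/6.63 = 0.685 J/s
fruit flies: 1.04/4.67 = 0.223 J/s
midges: 0.95/4.86 = 0.195 J/s

small moths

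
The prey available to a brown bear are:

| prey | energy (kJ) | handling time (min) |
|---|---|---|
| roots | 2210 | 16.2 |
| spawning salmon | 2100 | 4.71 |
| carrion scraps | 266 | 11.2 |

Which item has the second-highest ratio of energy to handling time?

roots

Profitability E/h (kJ/min): roots = 2210/16.2 = 136, spawning salmon = 2100/4.71 = 446, carrion scraps = 266/11.2 = 23.8.
Ranked: spawning salmon > roots > carrion scraps.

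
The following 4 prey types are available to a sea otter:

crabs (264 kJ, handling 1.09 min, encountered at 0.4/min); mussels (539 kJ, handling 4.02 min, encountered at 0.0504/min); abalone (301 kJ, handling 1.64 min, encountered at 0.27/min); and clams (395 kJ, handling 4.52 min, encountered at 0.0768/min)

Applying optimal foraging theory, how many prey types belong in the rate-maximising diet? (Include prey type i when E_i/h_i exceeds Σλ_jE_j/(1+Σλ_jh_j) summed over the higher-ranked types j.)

E/h in descending order: crabs 242, abalone 184, mussels 134, clams 87.4 kJ/min. The optimal diet is the largest prefix of this list for which every included type satisfies E_i/h_i > R on the types above it.
Rate on top 1: 73.54. abalone: 184 > 73.54 → include.
Rate on top 2: 99.46. mussels: 134 > 99.46 → include.
Rate on top 3: 102.8. clams: 87.4 < 102.8 → exclude; stop.
Optimal diet: crabs, abalone, mussels — 3 of 4 types.

3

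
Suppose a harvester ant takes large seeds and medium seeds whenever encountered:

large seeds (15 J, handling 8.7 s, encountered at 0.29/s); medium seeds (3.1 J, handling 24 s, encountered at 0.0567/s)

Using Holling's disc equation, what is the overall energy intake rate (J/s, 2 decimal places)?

Energy encountered per unit search time: 0.29×15 + 0.0567×3.1 = 4.526 J/s.
Handling time per unit search time: 0.29×8.7 + 0.0567×24 = 3.884.
Rate = 4.526/(1 + 3.884) = 0.9267 J/s.

0.93 J/s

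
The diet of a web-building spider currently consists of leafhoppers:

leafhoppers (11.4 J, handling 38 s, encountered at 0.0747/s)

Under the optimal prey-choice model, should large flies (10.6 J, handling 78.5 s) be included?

No

On leafhoppers alone, R = ΣλE/(1+Σλh) = 0.8516/3.839 = 0.2218 J/s.
Profitability of large flies: 10.6/78.5 = 0.135 J/s.
0.135 < 0.2218, so adding large flies would lower the average — exclude it.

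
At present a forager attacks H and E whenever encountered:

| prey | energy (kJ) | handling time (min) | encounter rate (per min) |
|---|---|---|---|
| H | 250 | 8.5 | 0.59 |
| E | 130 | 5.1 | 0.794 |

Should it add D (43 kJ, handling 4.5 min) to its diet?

No

Intake rate on the current diet: R = (0.59×250 + 0.794×130) / (1 + 0.59×8.5 + 0.794×5.1) = 250.7/10.06 = 24.91 kJ/min.
D: E/h = 43/4.5 = 9.556 kJ/min.
9.556 < 24.91, so adding D would lower the average — exclude it.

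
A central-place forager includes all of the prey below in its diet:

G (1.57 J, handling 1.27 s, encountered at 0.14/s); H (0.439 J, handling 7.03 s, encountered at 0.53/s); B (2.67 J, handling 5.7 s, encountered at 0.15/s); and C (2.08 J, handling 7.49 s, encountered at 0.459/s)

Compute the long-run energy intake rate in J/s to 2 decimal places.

R = (0.14×1.57 + 0.53×0.439 + 0.15×2.67 + 0.459×2.08) / (1 + 0.14×1.27 + 0.53×7.03 + 0.15×5.7 + 0.459×7.49) = 1.808/9.197 = 0.1966 J/s.

0.20 J/s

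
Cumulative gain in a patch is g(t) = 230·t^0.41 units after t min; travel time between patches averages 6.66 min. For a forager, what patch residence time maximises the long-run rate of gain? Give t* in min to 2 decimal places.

4.63 min

By the marginal value theorem, leave when the instantaneous gain rate g'(t) equals the habitat-wide average g(t)/(T + t).
g'(t) = 0.41·230·t^-0.59. Setting 0.41·230·t^-0.59 = 230·t^0.41/(6.66+t) gives 0.41(6.66+t) = t, so 0.59·t = 0.41×6.66.
t* = 0.41×6.66/0.59 = 4.628 min.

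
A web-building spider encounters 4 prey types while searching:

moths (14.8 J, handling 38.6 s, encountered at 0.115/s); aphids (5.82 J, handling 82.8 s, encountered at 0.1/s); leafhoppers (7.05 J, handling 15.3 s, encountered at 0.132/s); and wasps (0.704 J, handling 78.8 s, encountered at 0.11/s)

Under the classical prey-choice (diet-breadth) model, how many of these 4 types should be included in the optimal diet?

2

Rank by E/h (J/s): leafhoppers 0.461, moths 0.383, aphids 0.0703, wasps 0.00893. Include each in turn until the next type's E/h falls below the running intake rate.
Rate on top 1: 0.3082. moths: 0.383 > 0.3082 → include.
Rate on top 2: 0.353. aphids: 0.0703 < 0.353 → exclude; stop.
Optimal diet: leafhoppers, moths — 2 of 4 types.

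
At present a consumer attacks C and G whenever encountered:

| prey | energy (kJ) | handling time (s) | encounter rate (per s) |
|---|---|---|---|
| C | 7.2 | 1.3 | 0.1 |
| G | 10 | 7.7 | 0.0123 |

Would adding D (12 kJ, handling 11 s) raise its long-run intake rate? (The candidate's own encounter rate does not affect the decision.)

Yes

Current rate: (0.1×7.2 + 0.0123×10)/(1 + 0.1×1.3 + 0.0123×7.7) = 0.6883 kJ/s.
D: E/h = 12/11 = 1.091 kJ/s.
1.091 > 0.6883, so adding D raises the average — include it.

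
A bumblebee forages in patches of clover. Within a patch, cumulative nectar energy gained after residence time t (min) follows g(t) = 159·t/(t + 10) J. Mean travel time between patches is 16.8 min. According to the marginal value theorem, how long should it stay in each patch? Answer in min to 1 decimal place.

Maximise g(t)/(T+t): set derivative to zero → g'(t)(T+t) = g(t).
g'(t) = 159·10/(t + 10)². Setting 159·10/(t+10)² = 159t/[(t+10)(16.8+t)] gives 10(16.8+t) = t(t+10), so t² = 10×16.8 = 168.
t* = √168 = 12.96 min.

13.0 min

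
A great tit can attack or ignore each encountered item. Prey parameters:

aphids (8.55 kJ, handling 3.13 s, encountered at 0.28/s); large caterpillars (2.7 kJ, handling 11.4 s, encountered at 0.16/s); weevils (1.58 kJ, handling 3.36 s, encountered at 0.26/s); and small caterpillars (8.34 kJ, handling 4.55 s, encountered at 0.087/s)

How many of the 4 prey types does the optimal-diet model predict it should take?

2

E/h in descending order: aphids 2.73, small caterpillars 1.83, weevils 0.47, large caterpillars 0.237 kJ/s. The optimal diet is the largest prefix of this list for which every included type satisfies E_i/h_i > R on the types above it.
Rate on top 1: 1.276. small caterpillars: 1.83 > 1.276 → include.
Rate on top 2: 1.373. weevils: 0.47 < 1.373 → exclude; stop.
Optimal diet: aphids, small caterpillars — 2 of 4 types.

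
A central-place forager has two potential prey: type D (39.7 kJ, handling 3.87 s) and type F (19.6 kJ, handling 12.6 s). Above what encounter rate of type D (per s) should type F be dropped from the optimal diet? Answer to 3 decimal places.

0.046 per s

The zero-one rule: include type F iff E₂/h₂ > λE₁/(1+λh₁). Equality gives the switch point.
λE₁h₂ = E₂ + λE₂h₁ ⇒ λ = E₂/(E₁h₂ − E₂h₁) = 19.6/(500.2 − 75.85) = 0.04619 per s.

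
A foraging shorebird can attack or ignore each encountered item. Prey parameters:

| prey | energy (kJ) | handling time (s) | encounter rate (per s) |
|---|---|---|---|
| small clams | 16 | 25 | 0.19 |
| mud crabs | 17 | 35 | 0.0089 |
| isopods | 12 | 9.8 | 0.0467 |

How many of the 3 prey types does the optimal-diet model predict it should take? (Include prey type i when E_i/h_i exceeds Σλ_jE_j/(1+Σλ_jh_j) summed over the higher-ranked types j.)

2

Rank by E/h (kJ/s): isopods 1.22, small clams 0.64, mud crabs 0.486. Include each in turn until the next type's E/h falls below the running intake rate.
Rate on top 1: 0.3845. small clams: 0.64 > 0.3845 → include.
Rate on top 2: 0.58. mud crabs: 0.486 < 0.58 → exclude; stop.
Optimal diet: isopods, small clams — 2 of 3 types.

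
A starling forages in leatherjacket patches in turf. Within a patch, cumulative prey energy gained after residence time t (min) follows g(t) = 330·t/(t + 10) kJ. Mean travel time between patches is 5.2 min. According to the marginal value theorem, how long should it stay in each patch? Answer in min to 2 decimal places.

7.21 min

Maximise g(t)/(T+t): set derivative to zero → g'(t)(T+t) = g(t).
g'(t) = 330·10/(t + 10)². Setting 330·10/(t+10)² = 330t/[(t+10)(5.2+t)] gives 10(5.2+t) = t(t+10), so t² = 10×5.2 = 52.
t* = √52 = 7.211 min.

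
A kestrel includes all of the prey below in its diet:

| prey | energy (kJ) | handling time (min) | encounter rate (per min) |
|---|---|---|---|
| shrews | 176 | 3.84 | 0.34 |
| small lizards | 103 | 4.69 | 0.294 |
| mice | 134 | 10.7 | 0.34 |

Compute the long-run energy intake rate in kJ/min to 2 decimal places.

R = (0.34×176 + 0.294×103 + 0.34×134) / (1 + 0.34×3.84 + 0.294×4.69 + 0.34×10.7) = 135.7/7.322 = 18.53 kJ/min.

18.53 kJ/min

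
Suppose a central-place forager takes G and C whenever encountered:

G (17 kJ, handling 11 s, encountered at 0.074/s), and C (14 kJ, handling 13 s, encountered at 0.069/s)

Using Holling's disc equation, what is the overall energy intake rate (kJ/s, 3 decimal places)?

R = Σλ_iE_i / (1 + Σλ_ih_i)
Numerator: 0.074×17 + 0.069×14 = 2.224
Denominator: 1 + 0.074×11 + 0.069×13 = 2.711
R = 2.224/2.711 = 0.8204 kJ/s

0.820 kJ/s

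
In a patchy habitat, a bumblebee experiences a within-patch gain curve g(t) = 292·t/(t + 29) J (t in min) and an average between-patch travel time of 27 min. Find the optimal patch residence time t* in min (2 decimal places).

27.98 min

Optimal t* satisfies g'(t*) = g(t*)/(T + t*).
g'(t) = 292·29/(t + 29)². Setting 292·29/(t+29)² = 292t/[(t+29)(27+t)] gives 29(27+t) = t(t+29), so t² = 29×27 = 783.
t* = √783 = 27.98 min.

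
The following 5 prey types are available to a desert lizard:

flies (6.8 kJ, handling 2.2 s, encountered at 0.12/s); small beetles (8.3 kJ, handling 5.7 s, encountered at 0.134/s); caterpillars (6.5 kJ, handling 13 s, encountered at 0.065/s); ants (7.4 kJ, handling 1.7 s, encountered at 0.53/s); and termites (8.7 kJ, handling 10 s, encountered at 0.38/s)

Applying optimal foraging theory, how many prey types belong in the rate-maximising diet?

E/h in descending order: ants 4.35, flies 3.09, small beetles 1.46, termites 0.87, caterpillars 0.5 kJ/s. The optimal diet is the largest prefix of this list for which every included type satisfies E_i/h_i > R on the types above it.
Rate on top 1: 2.063. flies: 3.09 > 2.063 → include.
Rate on top 2: 2.188. small beetles: 1.46 < 2.188 → exclude; stop.
Optimal diet: ants, flies — 2 of 5 types.

2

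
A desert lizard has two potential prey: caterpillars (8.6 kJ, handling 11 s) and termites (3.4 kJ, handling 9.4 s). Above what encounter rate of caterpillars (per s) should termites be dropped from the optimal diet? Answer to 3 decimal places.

Drop termites once their profitability E₂/h₂ falls below the rate achievable on caterpillars alone: E₂/h₂ = λE₁/(1 + λh₁).
Solve for λ: λE₁h₂ = E₂(1 + λh₁) → λ(E₁h₂ − E₂h₁) = E₂ → λ = E₂/(E₁h₂ − E₂h₁).
λ = 3.4/(8.6×9.4 − 3.4×11) = 3.4/43.44 = 0.07827 per s.

0.078 per s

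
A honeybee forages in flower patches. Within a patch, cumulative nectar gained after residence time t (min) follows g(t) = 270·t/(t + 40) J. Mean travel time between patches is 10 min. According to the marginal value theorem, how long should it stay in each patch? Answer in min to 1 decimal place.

20.0 min

Maximise g(t)/(T+t): set derivative to zero → g'(t)(T+t) = g(t).
g'(t) = 270·40/(t + 40)². Setting 270·40/(t+40)² = 270t/[(t+40)(10+t)] gives 40(10+t) = t(t+40), so t² = 40×10 = 400.
t* = √400 = 20 min.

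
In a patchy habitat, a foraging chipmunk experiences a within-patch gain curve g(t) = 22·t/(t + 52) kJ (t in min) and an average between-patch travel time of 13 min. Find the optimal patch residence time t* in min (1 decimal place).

26.0 min

Maximise g(t)/(T+t): set derivative to zero → g'(t)(T+t) = g(t).
g'(t) = 22·52/(t + 52)². Setting 22·52/(t+52)² = 22t/[(t+52)(13+t)] gives 52(13+t) = t(t+52), so t² = 52×13 = 676.
t* = √676 = 26 min.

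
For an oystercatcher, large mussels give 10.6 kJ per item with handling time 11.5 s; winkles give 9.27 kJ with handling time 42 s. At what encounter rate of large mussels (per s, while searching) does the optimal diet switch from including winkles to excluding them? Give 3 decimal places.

The zero-one rule: include winkles iff E₂/h₂ > λE₁/(1+λh₁). Equality gives the switch point.
λE₁h₂ = E₂ + λE₂h₁ ⇒ λ = E₂/(E₁h₂ − E₂h₁) = 9.27/(445.2 − 106.6) = 0.02738 per s.

0.027 per s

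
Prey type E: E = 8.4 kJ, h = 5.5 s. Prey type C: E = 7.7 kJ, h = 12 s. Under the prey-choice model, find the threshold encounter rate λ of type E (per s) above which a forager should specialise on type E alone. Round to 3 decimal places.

0.132 per s

At the threshold, the rate on type E alone equals the profitability of type C: λ·8.4/(1 + λ·5.5) = 7.7/12 = 0.6417.
Rearranging, λ(8.4 − 0.6417×5.5) = 0.6417, so λ = 0.6417/4.871 = 0.1317 per s.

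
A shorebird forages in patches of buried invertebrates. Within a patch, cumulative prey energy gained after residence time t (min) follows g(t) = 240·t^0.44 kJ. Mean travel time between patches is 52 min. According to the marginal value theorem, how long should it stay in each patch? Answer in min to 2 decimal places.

Optimal t* satisfies g'(t*) = g(t*)/(T + t*).
g'(t) = 0.44·240·t^-0.56. Setting 0.44·240·t^-0.56 = 240·t^0.44/(52+t) gives 0.44(52+t) = t, so 0.56·t = 0.44×52.
t* = 0.44×52/0.56 = 40.86 min.

40.86 min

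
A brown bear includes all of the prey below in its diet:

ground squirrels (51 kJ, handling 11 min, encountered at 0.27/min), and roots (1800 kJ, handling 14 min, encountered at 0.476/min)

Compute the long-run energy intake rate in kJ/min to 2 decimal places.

R = Σλ_iE_i / (1 + Σλ_ih_i)
Numerator: 0.27×51 + 0.476×1800 = 870.6
Denominator: 1 + 0.27×11 + 0.476×14 = 10.63
R = 870.6/10.63 = 81.87 kJ/min

81.87 kJ/min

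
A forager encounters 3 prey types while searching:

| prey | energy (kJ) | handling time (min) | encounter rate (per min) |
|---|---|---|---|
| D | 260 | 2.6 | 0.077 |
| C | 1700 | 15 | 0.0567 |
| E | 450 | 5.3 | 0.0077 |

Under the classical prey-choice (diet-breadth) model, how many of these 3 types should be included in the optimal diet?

Rank by E/h (kJ/min): C 113, D 100, E 84.9. Include each in turn until the next type's E/h falls below the running intake rate.
Rate on top 1: 52.09. D: 100 > 52.09 → include.
Rate on top 2: 56.77. E: 84.9 > 56.77 → include.
Optimal diet: C, D, E — 3 of 3 types.

3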